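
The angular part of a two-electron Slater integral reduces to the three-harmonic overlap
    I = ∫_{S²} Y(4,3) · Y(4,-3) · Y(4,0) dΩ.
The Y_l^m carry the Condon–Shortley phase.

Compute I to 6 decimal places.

Rules hold: Σm=0, L=12 even, 0≤4≤8.
N = 9·9·9 = 729
Δ = 4!·4!·4!/13! = 1/450450
Racah Σ t=0..4: t=0:+1/13824 t=1:−1/216 t=2:+1/64 t=3:−1/216 t=4:+1/13824 = 5/768
⇒ 3j(4 4 4; 0 0 0)² = 18/1001, sgn +1
Racah Σ t=0..1: t=0:+1/864 t=1:−1/3456 = 1/1152
⇒ 3j(4 4 4; 3 -3 0)² = 7/286, sgn +1
4πI² = N·(3j₀)²·(3jₘ)² = 6561/20449
I = +1·√(0.320847/4π) = 0.15978796

0.159788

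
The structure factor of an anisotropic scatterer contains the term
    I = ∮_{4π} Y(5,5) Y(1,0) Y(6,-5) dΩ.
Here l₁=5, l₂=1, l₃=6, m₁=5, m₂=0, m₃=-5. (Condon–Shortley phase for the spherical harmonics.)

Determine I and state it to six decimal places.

-0.135514

Rules hold: Σm=0, L=12 even, 4≤6≤6.
N = 11·3·13 = 429
Δ = 0!·10!·2!/13! = 1/858
Racah Σ t=0..0: t=0:+1/14400 = 1/14400
⇒ 3j(5 1 6; 0 0 0)² = 6/143, sgn +1
Racah Σ t=0..0: t=0:+1/3628800 = 1/3628800
⇒ 3j(5 1 6; 5 0 -5)² = 1/78, sgn -1
4πI² = N·(3j₀)²·(3jₘ)² = 3/13
I = -1·√(0.230769/4π) = -0.13551395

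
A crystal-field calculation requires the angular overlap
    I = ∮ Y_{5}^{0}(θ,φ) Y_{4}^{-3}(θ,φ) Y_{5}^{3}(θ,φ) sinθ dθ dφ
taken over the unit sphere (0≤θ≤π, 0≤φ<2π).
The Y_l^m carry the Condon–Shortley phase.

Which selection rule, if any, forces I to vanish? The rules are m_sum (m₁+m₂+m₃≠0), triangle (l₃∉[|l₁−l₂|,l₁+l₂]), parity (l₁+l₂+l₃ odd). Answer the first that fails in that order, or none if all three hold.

azimuthal sum: 0 − 3 + 3 = 0  ✓
1 ≤ 5 ≤ 9 (triangle on l)  ✓
L = 5 + 4 + 5 = 14 (even)  ✓

none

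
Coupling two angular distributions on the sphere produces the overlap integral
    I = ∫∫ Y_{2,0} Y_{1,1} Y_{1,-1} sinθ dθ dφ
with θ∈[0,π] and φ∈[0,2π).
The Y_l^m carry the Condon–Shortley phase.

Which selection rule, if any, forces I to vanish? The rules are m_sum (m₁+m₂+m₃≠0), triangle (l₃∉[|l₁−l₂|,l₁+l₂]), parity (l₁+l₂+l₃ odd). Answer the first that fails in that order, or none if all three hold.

azimuthal sum: 0 + 1 − 1 = 0  ✓
1 ≤ 1 ≤ 3 (triangle on l)  ✓
L = 2 + 1 + 1 = 4 (even)  ✓

none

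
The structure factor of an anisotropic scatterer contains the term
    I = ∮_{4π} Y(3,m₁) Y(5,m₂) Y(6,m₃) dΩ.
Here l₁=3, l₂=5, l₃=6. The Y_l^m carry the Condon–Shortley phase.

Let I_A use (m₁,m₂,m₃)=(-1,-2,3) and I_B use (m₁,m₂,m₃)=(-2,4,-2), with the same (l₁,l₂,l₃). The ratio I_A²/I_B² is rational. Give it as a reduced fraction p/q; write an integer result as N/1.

Shared (l₁,l₂,l₃)=(3,5,6): N and (l;000)² cancel in I_A²/I_B².
A: Δ = 2!·4!·8!/15! = 1/675675; Racah Σ t=0..2: t=0:+1/34560 t=1:−1/8640 t=2:+1/40320 = -1/16128; ⇒ 3j(3 5 6; -1 -2 3)² = 18/1001, sgn +1
B: Δ = 2!·4!·8!/15! = 1/675675; Racah Σ t=1..2: t=1:−1/967680 t=2:+1/60480 = 1/64512; ⇒ 3j(3 5 6; -2 4 -2)² = 15/1001, sgn +1
I_A²/I_B² = (18/1001)/(15/1001) = 6/5

6/5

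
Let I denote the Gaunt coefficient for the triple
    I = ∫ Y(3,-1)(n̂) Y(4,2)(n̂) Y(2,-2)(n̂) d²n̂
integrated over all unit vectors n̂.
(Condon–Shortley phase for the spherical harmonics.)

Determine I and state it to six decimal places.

0.000000

m-sum = -1 + 2 − 2 = -1 ≠ 0 ⇒ I = 0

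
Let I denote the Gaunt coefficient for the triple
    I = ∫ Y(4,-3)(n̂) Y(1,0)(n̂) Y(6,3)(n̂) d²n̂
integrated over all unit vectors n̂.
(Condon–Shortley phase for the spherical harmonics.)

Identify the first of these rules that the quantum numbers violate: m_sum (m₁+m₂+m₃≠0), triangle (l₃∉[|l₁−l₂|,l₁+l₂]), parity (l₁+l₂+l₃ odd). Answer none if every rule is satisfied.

Σmᵢ = 0  ✓
l₃∈[|l₁−l₂|,l₁+l₂]=[3,5], have l₃=6  ✗
Σlᵢ = 11 ⇒ odd

triangle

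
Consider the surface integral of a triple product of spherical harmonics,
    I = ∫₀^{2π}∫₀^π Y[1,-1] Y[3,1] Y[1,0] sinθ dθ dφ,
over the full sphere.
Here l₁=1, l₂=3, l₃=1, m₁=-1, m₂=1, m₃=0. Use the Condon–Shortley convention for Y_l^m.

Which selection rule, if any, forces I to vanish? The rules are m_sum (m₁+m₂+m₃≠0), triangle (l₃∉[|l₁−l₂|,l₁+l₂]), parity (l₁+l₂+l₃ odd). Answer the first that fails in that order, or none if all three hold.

azimuthal sum: -1 + 1 + 0 = 0  ✓
2 ≤ 1 ≤ 4 (triangle on l)  ✗
L = 1 + 3 + 1 = 5 (odd)

triangle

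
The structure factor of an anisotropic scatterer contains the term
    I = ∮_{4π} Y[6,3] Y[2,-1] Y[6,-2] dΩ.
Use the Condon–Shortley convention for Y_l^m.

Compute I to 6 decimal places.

-0.140463

Rules hold: Σm=0, L=14 even, 4≤6≤8.
N = 13·5·13 = 845
Δ = 2!·10!·2!/15! = 1/90090
Racah Σ t=0..2: t=0:+1/69120 t=1:−1/14400 t=2:+1/69120 = -7/172800
⇒ 3j(6 2 6; 0 0 0)² = 14/715, sgn -1
Racah Σ t=0..1: t=0:+1/60480 t=1:−1/161280 = 1/96768
⇒ 3j(6 2 6; 3 -1 -2)² = 15/1001, sgn +1
4πI² = N·(3j₀)²·(3jₘ)² = 30/121
I = -1·√(0.247934/4π) = -0.14046335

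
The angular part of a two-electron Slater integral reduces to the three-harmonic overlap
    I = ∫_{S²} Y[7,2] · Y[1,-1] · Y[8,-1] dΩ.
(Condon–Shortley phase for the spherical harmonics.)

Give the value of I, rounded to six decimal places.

-0.140215

m-sum 0 ✓  L=16 even ✓  6≤8≤8 ✓
Π(2lᵢ+1) = 15×3×17 = 765
triangle coeff Δ(7,1,8) = 1/2040
Σ_t [0,0]: t=0:+1/25401600 = 1/25401600
(3j)²=8/255 [(7 1 8; 0 0 0)], sign=+1
Σ_t [0,0]: t=0:+1/87091200 = 1/87091200
(3j)²=7/680 [(7 1 8; 2 -1 -1)], sign=-1
⇒ 4πI² = 21/85
I = (-1)√(21/85/(4π)) = -0.14021525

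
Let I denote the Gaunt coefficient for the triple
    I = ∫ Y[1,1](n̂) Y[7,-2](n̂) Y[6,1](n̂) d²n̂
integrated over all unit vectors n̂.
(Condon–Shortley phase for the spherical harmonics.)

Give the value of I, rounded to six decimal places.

Checks pass: Σm=0; 14 even; l₃=6∈[6,8].
(2·1+1)(2·7+1)(2·6+1) = 585
Δ: 2! 0! 12! / 15! → 1/1365
sum: t=1:−1/518400 = -1/518400
3j²(1 7 6; 0 0 0) = Δ·Π!·Σ² = 7/195  (sign -1)
sum: t=0:+1/1209600 = 1/1209600
3j²(1 7 6; 1 -2 1) = Δ·Π!·Σ² = 12/455  (sign -1)
combine: 4πI² = 585·7/195·12/455 = 36/65
take √, sign +1: I = 0.20993732

0.209937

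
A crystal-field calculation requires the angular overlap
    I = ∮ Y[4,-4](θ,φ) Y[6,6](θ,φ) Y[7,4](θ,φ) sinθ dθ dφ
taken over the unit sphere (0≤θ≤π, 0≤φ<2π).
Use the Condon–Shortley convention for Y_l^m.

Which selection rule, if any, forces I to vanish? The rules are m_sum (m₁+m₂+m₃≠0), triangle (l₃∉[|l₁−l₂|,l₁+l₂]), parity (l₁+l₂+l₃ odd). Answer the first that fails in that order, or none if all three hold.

m_sum

Σmᵢ = 6  ✗
l₃∈[|l₁−l₂|,l₁+l₂]=[2,10], have l₃=7
Σlᵢ = 17 ⇒ odd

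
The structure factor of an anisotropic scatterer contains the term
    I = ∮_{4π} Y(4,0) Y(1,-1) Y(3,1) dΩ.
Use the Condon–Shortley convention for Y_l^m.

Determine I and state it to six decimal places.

0.150786

Checks pass: Σm=0; 8 even; l₃=3∈[3,5].
(2·4+1)(2·1+1)(2·3+1) = 189
Δ: 2! 6! 0! / 9! → 1/252
sum: t=1:−1/36 = -1/36
3j²(4 1 3; 0 0 0) = Δ·Π!·Σ² = 4/63  (sign +1)
sum: t=0:+1/96 = 1/96
3j²(4 1 3; 0 -1 1) = Δ·Π!·Σ² = 1/42  (sign +1)
combine: 4πI² = 189·4/63·1/42 = 2/7
take √, sign +1: I = 0.15078601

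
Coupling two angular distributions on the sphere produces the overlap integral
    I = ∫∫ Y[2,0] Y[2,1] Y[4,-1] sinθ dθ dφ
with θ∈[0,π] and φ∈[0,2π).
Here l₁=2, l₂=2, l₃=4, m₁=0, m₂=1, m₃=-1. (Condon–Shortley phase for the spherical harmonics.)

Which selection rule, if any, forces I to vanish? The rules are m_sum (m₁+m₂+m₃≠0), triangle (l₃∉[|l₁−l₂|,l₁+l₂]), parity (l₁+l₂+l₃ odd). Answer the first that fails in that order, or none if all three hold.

none

Σmᵢ = 0  ✓
l₃∈[|l₁−l₂|,l₁+l₂]=[0,4], have l₃=4  ✓
Σlᵢ = 8 ⇒ even  ✓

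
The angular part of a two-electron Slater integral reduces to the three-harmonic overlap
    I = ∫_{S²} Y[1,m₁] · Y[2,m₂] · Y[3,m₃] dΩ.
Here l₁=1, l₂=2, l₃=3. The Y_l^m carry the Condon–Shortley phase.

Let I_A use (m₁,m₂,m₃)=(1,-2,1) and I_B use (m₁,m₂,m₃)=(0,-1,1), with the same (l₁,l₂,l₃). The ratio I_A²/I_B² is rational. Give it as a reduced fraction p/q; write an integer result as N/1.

1/8

l's match ⇒ only the (l;m) 3-j factors differ between A and B.
A: triangle coeff Δ(1,2,3) = 1/105; Σ_t [0,0]: t=0:+1/48 = 1/48; (3j)²=1/105 [(1 2 3; 1 -2 1)], sign=+1
B: triangle coeff Δ(1,2,3) = 1/105; Σ_t [0,0]: t=0:+1/6 = 1/6; (3j)²=8/105 [(1 2 3; 0 -1 1)], sign=+1
I_A²/I_B² = (1/105)/(8/105) = 1/8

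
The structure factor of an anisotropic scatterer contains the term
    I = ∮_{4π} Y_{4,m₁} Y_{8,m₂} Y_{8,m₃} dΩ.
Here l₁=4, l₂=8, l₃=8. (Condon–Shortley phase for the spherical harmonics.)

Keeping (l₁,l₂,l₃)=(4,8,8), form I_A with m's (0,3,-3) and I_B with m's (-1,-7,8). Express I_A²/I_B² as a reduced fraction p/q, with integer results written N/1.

9/3380

Shared (l₁,l₂,l₃)=(4,8,8): N and (l;000)² cancel in I_A²/I_B².
A: Δ = 4!·4!·12!/21! = 1/185175900; Racah Σ t=0..4: t=0:+1/22992076800 t=1:−1/261273600 t=2:+1/34836480 t=3:−1/34836480 t=4:+1/348364800 = -1/1094860800; ⇒ 3j(4 8 8; 0 3 -3)² = 1/16796, sgn +1
B: Δ = 4!·4!·12!/21! = 1/185175900; Racah Σ t=1..1: t=1:−1/68976230400 = -1/68976230400; ⇒ 3j(4 8 8; -1 -7 8)² = 65/2907, sgn -1
I_A²/I_B² = (1/16796)/(65/2907) = 9/3380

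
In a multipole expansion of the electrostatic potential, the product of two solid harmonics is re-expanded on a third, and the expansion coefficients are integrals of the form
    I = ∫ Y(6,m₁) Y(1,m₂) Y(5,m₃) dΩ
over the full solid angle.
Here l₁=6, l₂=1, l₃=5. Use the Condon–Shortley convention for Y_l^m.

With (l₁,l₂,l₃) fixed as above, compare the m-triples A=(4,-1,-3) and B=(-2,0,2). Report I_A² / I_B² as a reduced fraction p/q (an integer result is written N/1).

l's match ⇒ only the (l;m) 3-j factors differ between A and B.
A: triangle coeff Δ(6,1,5) = 1/858; Σ_t [0,0]: t=0:+1/161280 = 1/161280; (3j)²=15/286 [(6 1 5; 4 -1 -3)], sign=+1
B: triangle coeff Δ(6,1,5) = 1/858; Σ_t [1,1]: t=1:−1/30240 = -1/30240; (3j)²=16/429 [(6 1 5; -2 0 2)], sign=+1
I_A²/I_B² = (15/286)/(16/429) = 45/32

45/32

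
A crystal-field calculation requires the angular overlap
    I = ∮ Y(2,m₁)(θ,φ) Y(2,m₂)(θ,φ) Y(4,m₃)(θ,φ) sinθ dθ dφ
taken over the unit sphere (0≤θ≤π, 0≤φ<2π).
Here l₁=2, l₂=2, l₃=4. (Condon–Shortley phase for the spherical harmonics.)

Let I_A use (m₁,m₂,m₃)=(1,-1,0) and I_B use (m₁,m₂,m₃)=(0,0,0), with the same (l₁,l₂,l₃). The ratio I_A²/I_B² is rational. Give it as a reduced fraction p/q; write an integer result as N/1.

Shared (l₁,l₂,l₃)=(2,2,4): N and (l;000)² cancel in I_A²/I_B².
A: Δ = 0!·4!·4!/9! = 1/630; Racah Σ t=0..0: t=0:+1/36 = 1/36; ⇒ 3j(2 2 4; 1 -1 0)² = 8/315, sgn +1
B: Δ = 0!·4!·4!/9! = 1/630; Racah Σ t=0..0: t=0:+1/16 = 1/16; ⇒ 3j(2 2 4; 0 0 0)² = 2/35, sgn +1
I_A²/I_B² = (8/315)/(2/35) = 4/9

4/9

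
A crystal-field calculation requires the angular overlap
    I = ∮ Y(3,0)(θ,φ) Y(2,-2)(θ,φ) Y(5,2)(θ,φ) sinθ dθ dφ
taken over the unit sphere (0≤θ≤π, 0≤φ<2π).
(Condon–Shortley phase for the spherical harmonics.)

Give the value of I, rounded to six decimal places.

0.141758

m-sum 0 ✓  L=10 even ✓  1≤5≤5 ✓
Π(2lᵢ+1) = 7×5×11 = 385
triangle coeff Δ(3,2,5) = 1/2310
Σ_t [0,0]: t=0:+1/144 = 1/144
(3j)²=10/231 [(3 2 5; 0 0 0)], sign=-1
Σ_t [0,0]: t=0:+1/864 = 1/864
(3j)²=1/66 [(3 2 5; 0 -2 2)], sign=-1
⇒ 4πI² = 25/99
I = (+1)√(25/99/(4π)) = 0.14175797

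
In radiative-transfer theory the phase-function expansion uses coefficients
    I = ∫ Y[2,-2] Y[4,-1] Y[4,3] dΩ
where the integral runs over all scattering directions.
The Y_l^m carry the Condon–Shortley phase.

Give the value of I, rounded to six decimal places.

0.159270

m-sum 0 ✓  L=10 even ✓  2≤4≤6 ✓
Π(2lᵢ+1) = 5×9×9 = 405
triangle coeff Δ(2,4,4) = 1/13860
Σ_t [0,2]: t=0:+1/192 t=1:−1/36 t=2:+1/192 = -5/288
(3j)²=20/693 [(2 4 4; 0 0 0)], sign=-1
Σ_t [2,2]: t=2:+1/480 = 1/480
(3j)²=3/110 [(2 4 4; -2 -1 3)], sign=-1
⇒ 4πI² = 270/847
I = (+1)√(270/847/(4π)) = 0.15927046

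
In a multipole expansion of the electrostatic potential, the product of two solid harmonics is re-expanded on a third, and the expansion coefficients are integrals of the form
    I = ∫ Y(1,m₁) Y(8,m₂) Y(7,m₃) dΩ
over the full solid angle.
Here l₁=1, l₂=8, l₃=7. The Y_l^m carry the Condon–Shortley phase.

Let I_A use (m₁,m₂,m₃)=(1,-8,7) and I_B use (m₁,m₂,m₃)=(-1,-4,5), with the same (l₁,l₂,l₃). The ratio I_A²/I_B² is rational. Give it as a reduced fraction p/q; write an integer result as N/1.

l's match ⇒ only the (l;m) 3-j factors differ between A and B.
A: triangle coeff Δ(1,8,7) = 1/2040; Σ_t [0,0]: t=0:+1/174356582400 = 1/174356582400; (3j)²=1/17 [(1 8 7; 1 -8 7)], sign=+1
B: triangle coeff Δ(1,8,7) = 1/2040; Σ_t [2,2]: t=2:+1/1916006400 = 1/1916006400; (3j)²=1/340 [(1 8 7; -1 -4 5)], sign=+1
I_A²/I_B² = (1/17)/(1/340) = 20/1

20/1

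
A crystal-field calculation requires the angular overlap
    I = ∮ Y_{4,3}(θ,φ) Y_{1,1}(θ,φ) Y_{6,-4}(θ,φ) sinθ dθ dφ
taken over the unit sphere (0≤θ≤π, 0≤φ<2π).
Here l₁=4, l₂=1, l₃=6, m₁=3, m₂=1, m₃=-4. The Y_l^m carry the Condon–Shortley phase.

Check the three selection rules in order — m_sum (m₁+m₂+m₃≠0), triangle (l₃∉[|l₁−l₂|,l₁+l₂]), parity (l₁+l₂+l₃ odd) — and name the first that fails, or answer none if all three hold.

m₁+m₂+m₃ = 3 + 1 − 4 = 0  ✓
triangle: |4−1|=3 ≤ l₃=6 ≤ 4+1=5  ✗
parity: l₁+l₂+l₃ = 11 is odd

triangle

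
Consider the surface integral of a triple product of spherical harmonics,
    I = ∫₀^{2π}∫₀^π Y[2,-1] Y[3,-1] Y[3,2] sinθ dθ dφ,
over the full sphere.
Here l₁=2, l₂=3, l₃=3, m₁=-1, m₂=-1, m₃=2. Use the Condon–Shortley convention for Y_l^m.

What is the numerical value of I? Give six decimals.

Checks pass: Σm=0; 8 even; l₃=3∈[1,5].
(2·2+1)(2·3+1)(2·3+1) = 245
Δ: 2! 2! 4! / 9! → 1/3780
sum: t=0:+1/24 t=1:−1/4 t=2:+1/24 = -1/6
3j²(2 3 3; 0 0 0) = Δ·Π!·Σ² = 4/105  (sign +1)
sum: t=1:−1/12 t=2:+1/48 = -1/16
3j²(2 3 3; -1 -1 2) = Δ·Π!·Σ² = 1/28  (sign +1)
combine: 4πI² = 245·4/105·1/28 = 1/3
take √, sign +1: I = 0.16286750

0.162868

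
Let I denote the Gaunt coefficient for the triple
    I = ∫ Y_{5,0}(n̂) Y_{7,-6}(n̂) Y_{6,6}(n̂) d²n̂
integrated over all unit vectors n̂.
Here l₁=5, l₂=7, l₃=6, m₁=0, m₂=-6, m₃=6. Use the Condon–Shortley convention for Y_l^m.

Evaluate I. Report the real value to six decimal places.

0.168277

m-sum 0 ✓  L=18 even ✓  2≤6≤12 ✓
Π(2lᵢ+1) = 11×15×13 = 2145
triangle coeff Δ(5,7,6) = 1/174594420
Σ_t [1,5]: t=1:−1/4147200 t=2:+1/207360 t=3:−1/82944 t=4:+1/207360 t=5:−1/4147200 = -1/345600
(3j)²=420/46189 [(5 7 6; 0 0 0)], sign=-1
Σ_t [1,1]: t=1:−1/116121600 = -1/116121600
(3j)²=165/9044 [(5 7 6; 0 -6 6)], sign=-1
⇒ 4πI² = 37125/104329
I = (+1)√(37125/104329/(4π)) = 0.16827739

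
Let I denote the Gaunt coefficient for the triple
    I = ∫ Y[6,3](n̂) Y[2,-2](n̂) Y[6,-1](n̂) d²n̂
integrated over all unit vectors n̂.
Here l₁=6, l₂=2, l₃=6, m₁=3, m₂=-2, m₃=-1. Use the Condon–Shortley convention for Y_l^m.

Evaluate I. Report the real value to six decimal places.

0.177674

Rules hold: Σm=0, L=14 even, 4≤6≤8.
N = 13·5·13 = 845
Δ = 2!·10!·2!/15! = 1/90090
Racah Σ t=0..2: t=0:+1/69120 t=1:−1/14400 t=2:+1/69120 = -7/172800
⇒ 3j(6 2 6; 0 0 0)² = 14/715, sgn -1
Racah Σ t=0..0: t=0:+1/120960 = 1/120960
⇒ 3j(6 2 6; 3 -2 -1)² = 24/1001, sgn -1
4πI² = N·(3j₀)²·(3jₘ)² = 48/121
I = +1·√(0.396694/4π) = 0.17767364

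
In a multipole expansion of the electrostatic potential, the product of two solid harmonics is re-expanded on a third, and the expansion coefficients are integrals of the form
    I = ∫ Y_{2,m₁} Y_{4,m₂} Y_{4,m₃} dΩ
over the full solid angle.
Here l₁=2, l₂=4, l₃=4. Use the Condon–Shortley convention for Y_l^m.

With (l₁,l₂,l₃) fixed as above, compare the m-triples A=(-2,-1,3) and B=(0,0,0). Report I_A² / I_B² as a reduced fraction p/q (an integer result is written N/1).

l's match ⇒ only the (l;m) 3-j factors differ between A and B.
A: triangle coeff Δ(2,4,4) = 1/13860; Σ_t [2,2]: t=2:+1/480 = 1/480; (3j)²=3/110 [(2 4 4; -2 -1 3)], sign=-1
B: triangle coeff Δ(2,4,4) = 1/13860; Σ_t [0,2]: t=0:+1/192 t=1:−1/36 t=2:+1/192 = -5/288; (3j)²=20/693 [(2 4 4; 0 0 0)], sign=-1
I_A²/I_B² = (3/110)/(20/693) = 189/200

189/200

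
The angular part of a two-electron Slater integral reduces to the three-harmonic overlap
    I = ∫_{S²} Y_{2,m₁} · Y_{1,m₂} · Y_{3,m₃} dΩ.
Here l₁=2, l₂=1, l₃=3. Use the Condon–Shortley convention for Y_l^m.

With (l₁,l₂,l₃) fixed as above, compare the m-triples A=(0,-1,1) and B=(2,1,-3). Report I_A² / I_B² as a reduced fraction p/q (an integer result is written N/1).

2/5

Shared (l₁,l₂,l₃)=(2,1,3): N and (l;000)² cancel in I_A²/I_B².
A: Δ = 0!·4!·2!/7! = 1/105; Racah Σ t=0..0: t=0:+1/8 = 1/8; ⇒ 3j(2 1 3; 0 -1 1)² = 2/35, sgn +1
B: Δ = 0!·4!·2!/7! = 1/105; Racah Σ t=0..0: t=0:+1/48 = 1/48; ⇒ 3j(2 1 3; 2 1 -3)² = 1/7, sgn +1
I_A²/I_B² = (2/35)/(1/7) = 2/5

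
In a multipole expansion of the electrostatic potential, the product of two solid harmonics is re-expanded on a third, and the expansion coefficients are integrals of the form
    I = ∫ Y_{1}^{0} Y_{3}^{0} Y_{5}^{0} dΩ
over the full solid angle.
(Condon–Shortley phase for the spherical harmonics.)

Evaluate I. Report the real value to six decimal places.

|1−3|≤5≤1+3 violated ⇒ I = 0

0.000000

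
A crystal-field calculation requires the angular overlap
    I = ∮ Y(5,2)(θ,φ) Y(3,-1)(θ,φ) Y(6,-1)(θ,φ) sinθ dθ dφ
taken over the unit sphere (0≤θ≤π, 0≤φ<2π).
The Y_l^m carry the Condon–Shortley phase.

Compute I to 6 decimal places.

0.080575

m-sum 0 ✓  L=14 even ✓  2≤6≤8 ✓
Π(2lᵢ+1) = 11×7×13 = 1001
triangle coeff Δ(5,3,6) = 1/675675
Σ_t [0,2]: t=0:+1/8640 t=1:−1/2304 t=2:+1/8640 = -7/34560
(3j)²=7/429 [(5 3 6; 0 0 0)], sign=-1
Σ_t [0,2]: t=0:+1/5760 t=1:−1/8640 t=2:+1/241920 = 1/16128
(3j)²=5/1001 [(5 3 6; 2 -1 -1)], sign=-1
⇒ 4πI² = 35/429
I = (+1)√(35/429/(4π)) = 0.08057502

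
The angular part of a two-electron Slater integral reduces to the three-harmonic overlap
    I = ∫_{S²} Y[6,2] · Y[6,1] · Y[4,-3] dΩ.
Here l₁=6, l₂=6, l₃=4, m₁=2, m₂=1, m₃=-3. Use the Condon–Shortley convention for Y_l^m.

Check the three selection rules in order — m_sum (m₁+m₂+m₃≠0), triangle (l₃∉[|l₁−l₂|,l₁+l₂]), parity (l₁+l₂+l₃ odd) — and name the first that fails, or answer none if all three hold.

none

azimuthal sum: 2 + 1 − 3 = 0  ✓
0 ≤ 4 ≤ 12 (triangle on l)  ✓
L = 6 + 6 + 4 = 16 (even)  ✓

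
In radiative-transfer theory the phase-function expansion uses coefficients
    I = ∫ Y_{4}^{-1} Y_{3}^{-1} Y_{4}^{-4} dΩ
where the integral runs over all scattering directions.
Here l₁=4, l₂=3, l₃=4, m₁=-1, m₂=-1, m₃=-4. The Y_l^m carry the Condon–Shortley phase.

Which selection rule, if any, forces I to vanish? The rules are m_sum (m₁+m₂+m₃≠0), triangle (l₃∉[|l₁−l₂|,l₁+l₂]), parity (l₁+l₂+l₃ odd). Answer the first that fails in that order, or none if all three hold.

m_sum

azimuthal sum: -1 − 1 − 4 = -6  ✗
1 ≤ 4 ≤ 7 (triangle on l)
L = 4 + 3 + 4 = 11 (odd)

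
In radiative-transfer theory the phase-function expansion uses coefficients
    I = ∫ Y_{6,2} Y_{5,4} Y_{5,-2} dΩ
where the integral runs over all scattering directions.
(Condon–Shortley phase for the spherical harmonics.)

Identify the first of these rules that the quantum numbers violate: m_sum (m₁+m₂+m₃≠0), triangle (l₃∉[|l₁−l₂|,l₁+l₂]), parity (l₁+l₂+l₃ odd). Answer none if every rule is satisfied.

m_sum

azimuthal sum: 2 + 4 − 2 = 4  ✗
1 ≤ 5 ≤ 11 (triangle on l)
L = 6 + 5 + 5 = 16 (even)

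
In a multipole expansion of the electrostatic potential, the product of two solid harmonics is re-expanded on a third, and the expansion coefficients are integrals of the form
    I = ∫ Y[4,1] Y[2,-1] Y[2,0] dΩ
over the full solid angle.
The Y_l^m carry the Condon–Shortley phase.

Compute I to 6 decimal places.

m-sum 0 ✓  L=8 even ✓  2≤2≤6 ✓
Π(2lᵢ+1) = 9×5×5 = 225
triangle coeff Δ(4,2,2) = 1/630
Σ_t [2,2]: t=2:+1/16 = 1/16
(3j)²=2/35 [(4 2 2; 0 0 0)], sign=+1
Σ_t [1,1]: t=1:−1/24 = -1/24
(3j)²=1/21 [(4 2 2; 1 -1 0)], sign=-1
⇒ 4πI² = 30/49
I = (-1)√(30/49/(4π)) = -0.22072812

-0.220728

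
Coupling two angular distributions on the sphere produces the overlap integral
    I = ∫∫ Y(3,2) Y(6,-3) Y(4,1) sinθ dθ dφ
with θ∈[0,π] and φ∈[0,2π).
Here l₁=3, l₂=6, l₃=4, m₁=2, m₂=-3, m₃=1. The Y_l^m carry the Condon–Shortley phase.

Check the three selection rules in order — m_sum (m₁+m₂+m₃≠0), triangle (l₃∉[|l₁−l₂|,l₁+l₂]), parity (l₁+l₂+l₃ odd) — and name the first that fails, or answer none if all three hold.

parity

Σmᵢ = 0  ✓
l₃∈[|l₁−l₂|,l₁+l₂]=[3,9], have l₃=4  ✓
Σlᵢ = 13 ⇒ odd  ✗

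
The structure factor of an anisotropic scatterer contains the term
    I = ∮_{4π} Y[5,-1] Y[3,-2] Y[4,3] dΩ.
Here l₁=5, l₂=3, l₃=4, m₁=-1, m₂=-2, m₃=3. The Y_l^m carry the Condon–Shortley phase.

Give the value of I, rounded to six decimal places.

Rules hold: Σm=0, L=12 even, 2≤4≤8.
N = 11·7·9 = 693
Δ = 4!·6!·2!/13! = 1/180180
Racah Σ t=1..3: t=1:−1/576 t=2:+1/144 t=3:−1/576 = 1/288
⇒ 3j(5 3 4; 0 0 0)² = 20/1001, sgn +1
Racah Σ t=0..1: t=0:+1/17280 t=1:−1/1440 = -11/17280
⇒ 3j(5 3 4; -1 -2 3)² = 11/468, sgn +1
4πI² = N·(3j₀)²·(3jₘ)² = 55/169
I = +1·√(0.325444/4π) = 0.16092854

0.160929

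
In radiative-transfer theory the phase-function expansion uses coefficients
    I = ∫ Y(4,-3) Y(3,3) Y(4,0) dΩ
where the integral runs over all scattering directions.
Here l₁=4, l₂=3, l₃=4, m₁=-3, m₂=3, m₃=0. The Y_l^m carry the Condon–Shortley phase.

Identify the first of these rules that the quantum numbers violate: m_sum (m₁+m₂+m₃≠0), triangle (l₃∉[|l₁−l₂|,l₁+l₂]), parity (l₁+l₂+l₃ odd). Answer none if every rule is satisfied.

azimuthal sum: -3 + 3 + 0 = 0  ✓
1 ≤ 4 ≤ 7 (triangle on l)  ✓
L = 4 + 3 + 4 = 11 (odd)  ✗

parity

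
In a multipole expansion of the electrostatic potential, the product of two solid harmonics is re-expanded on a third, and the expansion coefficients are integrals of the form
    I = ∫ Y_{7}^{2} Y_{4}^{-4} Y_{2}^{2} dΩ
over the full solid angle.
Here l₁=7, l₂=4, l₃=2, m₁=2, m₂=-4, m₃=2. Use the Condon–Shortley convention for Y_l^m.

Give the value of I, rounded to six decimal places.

0.000000

triangle: need 3≤l₃≤11, have 2; I=0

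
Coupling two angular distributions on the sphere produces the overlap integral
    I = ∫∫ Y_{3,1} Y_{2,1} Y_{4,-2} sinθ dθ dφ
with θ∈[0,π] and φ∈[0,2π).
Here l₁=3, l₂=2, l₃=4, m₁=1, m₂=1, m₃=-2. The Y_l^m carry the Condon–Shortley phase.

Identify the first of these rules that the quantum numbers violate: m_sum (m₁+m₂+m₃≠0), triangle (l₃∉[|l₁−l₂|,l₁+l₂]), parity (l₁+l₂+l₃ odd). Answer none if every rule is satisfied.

azimuthal sum: 1 + 1 − 2 = 0  ✓
1 ≤ 4 ≤ 5 (triangle on l)  ✓
L = 3 + 2 + 4 = 9 (odd)  ✗

parity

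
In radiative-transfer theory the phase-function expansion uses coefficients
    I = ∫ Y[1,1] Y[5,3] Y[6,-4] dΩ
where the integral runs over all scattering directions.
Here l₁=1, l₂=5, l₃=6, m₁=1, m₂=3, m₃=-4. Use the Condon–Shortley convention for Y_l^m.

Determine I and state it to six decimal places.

0.274090

Rules hold: Σm=0, L=12 even, 4≤6≤6.
N = 3·11·13 = 429
Δ = 0!·2!·10!/13! = 1/858
Racah Σ t=0..0: t=0:+1/14400 = 1/14400
⇒ 3j(1 5 6; 0 0 0)² = 6/143, sgn +1
Racah Σ t=0..0: t=0:+1/161280 = 1/161280
⇒ 3j(1 5 6; 1 3 -4)² = 15/286, sgn +1
4πI² = N·(3j₀)²·(3jₘ)² = 135/143
I = +1·√(0.944056/4π) = 0.27409047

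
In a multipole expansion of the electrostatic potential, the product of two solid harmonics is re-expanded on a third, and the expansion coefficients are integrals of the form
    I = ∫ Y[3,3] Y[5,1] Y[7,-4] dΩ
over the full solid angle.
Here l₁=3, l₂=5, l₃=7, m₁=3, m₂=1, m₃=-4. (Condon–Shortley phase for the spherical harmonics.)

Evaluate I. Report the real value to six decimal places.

0.000000

L=15 odd ⇒ parity kills the (l;000) factor ⇒ I = 0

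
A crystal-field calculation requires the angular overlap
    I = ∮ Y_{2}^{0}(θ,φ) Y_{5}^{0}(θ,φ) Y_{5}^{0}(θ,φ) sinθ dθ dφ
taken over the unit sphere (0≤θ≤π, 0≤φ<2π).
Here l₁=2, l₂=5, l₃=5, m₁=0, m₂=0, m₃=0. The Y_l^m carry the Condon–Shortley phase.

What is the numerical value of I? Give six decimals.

Rules hold: Σm=0, L=12 even, 3≤5≤7.
N = 5·11·11 = 605
Δ = 2!·2!·8!/13! = 1/38610
Racah Σ t=0..2: t=0:+1/2880 t=1:−1/576 t=2:+1/2880 = -1/960
⇒ 3j(2 5 5; 0 0 0)² = 10/429, sgn +1
(m-triple is (0,0,0) — same symbol as above.)
4πI² = N·(3j₀)²·(3jₘ)² = 500/1521
I = +1·√(0.328731/4π) = 0.16173926

0.161739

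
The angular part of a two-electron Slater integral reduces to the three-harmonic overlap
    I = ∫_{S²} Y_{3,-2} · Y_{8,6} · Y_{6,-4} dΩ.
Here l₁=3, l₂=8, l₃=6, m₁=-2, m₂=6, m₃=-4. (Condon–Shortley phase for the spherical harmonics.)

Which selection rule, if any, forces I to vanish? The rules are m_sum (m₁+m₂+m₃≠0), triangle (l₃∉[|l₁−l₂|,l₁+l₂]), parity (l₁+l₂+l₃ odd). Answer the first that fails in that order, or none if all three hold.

azimuthal sum: -2 + 6 − 4 = 0  ✓
5 ≤ 6 ≤ 11 (triangle on l)  ✓
L = 3 + 8 + 6 = 17 (odd)  ✗

parity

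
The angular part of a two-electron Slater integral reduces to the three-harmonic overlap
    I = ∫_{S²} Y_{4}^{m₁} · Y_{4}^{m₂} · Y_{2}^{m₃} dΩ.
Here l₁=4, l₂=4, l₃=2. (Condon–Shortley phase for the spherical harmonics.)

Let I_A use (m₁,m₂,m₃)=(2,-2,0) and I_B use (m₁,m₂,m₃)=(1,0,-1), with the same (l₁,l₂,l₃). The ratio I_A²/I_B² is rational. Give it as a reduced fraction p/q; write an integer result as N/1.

32/15

l's match ⇒ only the (l;m) 3-j factors differ between A and B.
A: triangle coeff Δ(4,4,2) = 1/13860; Σ_t [0,2]: t=0:+1/2880 t=1:−1/120 t=2:+1/192 = -1/360; (3j)²=16/3465 [(4 4 2; 2 -2 0)], sign=-1
B: triangle coeff Δ(4,4,2) = 1/13860; Σ_t [2,3]: t=2:+1/96 t=3:−1/72 = -1/288; (3j)²=1/462 [(4 4 2; 1 0 -1)], sign=+1
I_A²/I_B² = (16/3465)/(1/462) = 32/15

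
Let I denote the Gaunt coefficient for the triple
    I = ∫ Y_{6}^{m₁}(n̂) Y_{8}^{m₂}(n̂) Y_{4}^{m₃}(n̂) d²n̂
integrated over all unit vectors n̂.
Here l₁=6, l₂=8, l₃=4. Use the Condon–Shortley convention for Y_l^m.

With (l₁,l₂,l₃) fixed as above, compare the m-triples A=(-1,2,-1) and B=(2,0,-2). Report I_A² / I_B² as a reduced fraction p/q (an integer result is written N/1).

39601/42588

Shared (l₁,l₂,l₃)=(6,8,4): N and (l;000)² cancel in I_A²/I_B².
A: Δ = 10!·2!·6!/19! = 1/23279256; Racah Σ t=5..7: t=5:−1/3456000 t=6:+1/829440 t=7:−1/2177280 = 199/435456000; ⇒ 3j(6 8 4; -1 2 -1)² = 39601/3879876, sgn -1
B: Δ = 10!·2!·6!/19! = 1/23279256; Racah Σ t=2..4: t=2:+1/116121600 t=3:−1/3628800 t=4:+1/1658880 = 13/38707200; ⇒ 3j(6 8 4; 2 0 -2)² = 39/3553, sgn +1
I_A²/I_B² = (39601/3879876)/(39/3553) = 39601/42588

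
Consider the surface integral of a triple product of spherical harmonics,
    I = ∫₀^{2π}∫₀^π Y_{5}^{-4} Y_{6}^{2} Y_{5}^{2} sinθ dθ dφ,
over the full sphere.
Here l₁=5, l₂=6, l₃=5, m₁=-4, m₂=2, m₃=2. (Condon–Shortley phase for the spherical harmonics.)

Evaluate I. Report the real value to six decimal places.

0.108910

Checks pass: Σm=0; 16 even; l₃=5∈[1,11].
(2·5+1)(2·6+1)(2·5+1) = 1573
Δ: 6! 4! 6! / 17! → 1/28588560
sum: t=1:−1/345600 t=2:+1/13824 t=3:−1/5184 t=4:+1/13824 t=5:−1/345600 = -7/129600
3j²(5 6 5; 0 0 0) = Δ·Π!·Σ² = 80/7293  (sign +1)
sum: t=5:−1/103680 t=6:+1/207360 = -1/207360
3j²(5 6 5; -4 2 2) = Δ·Π!·Σ² = 21/2431  (sign +1)
combine: 4πI² = 1573·80/7293·21/2431 = 560/3757
take √, sign +1: I = 0.10891018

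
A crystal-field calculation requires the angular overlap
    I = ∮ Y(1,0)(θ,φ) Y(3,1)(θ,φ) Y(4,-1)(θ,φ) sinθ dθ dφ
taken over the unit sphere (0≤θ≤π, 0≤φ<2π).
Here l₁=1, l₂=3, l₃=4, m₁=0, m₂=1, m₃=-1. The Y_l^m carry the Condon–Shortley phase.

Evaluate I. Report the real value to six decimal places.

m-sum 0 ✓  L=8 even ✓  2≤4≤4 ✓
Π(2lᵢ+1) = 3×7×9 = 189
triangle coeff Δ(1,3,4) = 1/252
Σ_t [0,0]: t=0:+1/36 = 1/36
(3j)²=4/63 [(1 3 4; 0 0 0)], sign=+1
Σ_t [0,0]: t=0:+1/48 = 1/48
(3j)²=5/84 [(1 3 4; 0 1 -1)], sign=-1
⇒ 4πI² = 5/7
I = (-1)√(5/7/(4π)) = -0.23841361

-0.238414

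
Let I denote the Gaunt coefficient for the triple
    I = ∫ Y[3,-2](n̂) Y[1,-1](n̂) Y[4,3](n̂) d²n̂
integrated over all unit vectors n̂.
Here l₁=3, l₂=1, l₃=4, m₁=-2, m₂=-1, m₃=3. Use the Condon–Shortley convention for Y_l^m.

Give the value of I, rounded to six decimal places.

Checks pass: Σm=0; 8 even; l₃=4∈[2,4].
(2·3+1)(2·1+1)(2·4+1) = 189
Δ: 0! 6! 2! / 9! → 1/252
sum: t=0:+1/36 = 1/36
3j²(3 1 4; 0 0 0) = Δ·Π!·Σ² = 4/63  (sign +1)
sum: t=0:+1/240 = 1/240
3j²(3 1 4; -2 -1 3) = Δ·Π!·Σ² = 1/12  (sign -1)
combine: 4πI² = 189·4/63·1/12 = 1/1
take √, sign -1: I = -0.28209479

-0.282095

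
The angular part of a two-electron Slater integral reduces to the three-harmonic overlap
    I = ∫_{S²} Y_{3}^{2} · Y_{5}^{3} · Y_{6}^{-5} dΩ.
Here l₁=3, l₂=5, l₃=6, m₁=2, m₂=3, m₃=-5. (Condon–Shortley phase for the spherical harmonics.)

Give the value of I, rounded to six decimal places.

-0.169016

Rules hold: Σm=0, L=14 even, 2≤6≤8.
N = 7·11·13 = 1001
Δ = 2!·4!·8!/15! = 1/675675
Racah Σ t=0..2: t=0:+1/8640 t=1:−1/2304 t=2:+1/8640 = -7/34560
⇒ 3j(3 5 6; 0 0 0)² = 7/429, sgn -1
Racah Σ t=0..1: t=0:+1/483840 t=1:−1/120960 = -1/161280
⇒ 3j(3 5 6; 2 3 -5)² = 2/91, sgn +1
4πI² = N·(3j₀)²·(3jₘ)² = 14/39
I = -1·√(0.358974/4π) = -0.16901560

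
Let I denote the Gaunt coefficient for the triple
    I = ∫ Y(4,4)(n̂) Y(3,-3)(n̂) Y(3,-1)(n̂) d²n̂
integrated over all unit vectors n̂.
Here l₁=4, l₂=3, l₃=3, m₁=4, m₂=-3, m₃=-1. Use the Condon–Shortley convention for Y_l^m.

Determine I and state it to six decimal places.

-0.166198

m-sum 0 ✓  L=10 even ✓  1≤3≤7 ✓
Π(2lᵢ+1) = 9×7×7 = 441
triangle coeff Δ(4,3,3) = 1/34650
Σ_t [1,3]: t=1:−1/72 t=2:+1/16 t=3:−1/72 = 5/144
(3j)²=2/77 [(4 3 3; 0 0 0)], sign=-1
Σ_t [0,0]: t=0:+1/1152 = 1/1152
(3j)²=1/33 [(4 3 3; 4 -3 -1)], sign=+1
⇒ 4πI² = 42/121
I = (-1)√(42/121/(4π)) = -0.16619847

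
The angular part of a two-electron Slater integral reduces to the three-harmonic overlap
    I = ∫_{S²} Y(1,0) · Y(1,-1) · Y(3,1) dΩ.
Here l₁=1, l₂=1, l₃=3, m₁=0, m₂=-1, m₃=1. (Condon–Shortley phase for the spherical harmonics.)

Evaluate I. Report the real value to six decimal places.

l₃=3 ∉ [0,2] — triangle fails ⇒ I = 0

0.000000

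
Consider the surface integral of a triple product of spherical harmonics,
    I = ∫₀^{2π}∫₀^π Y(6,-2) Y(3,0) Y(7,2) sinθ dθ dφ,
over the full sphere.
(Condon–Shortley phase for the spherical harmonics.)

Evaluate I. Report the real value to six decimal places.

Rules hold: Σm=0, L=16 even, 3≤7≤9.
N = 13·7·15 = 1365
Δ = 2!·10!·4!/17! = 1/2042040
Racah Σ t=0..2: t=0:+1/207360 t=1:−1/57600 t=2:+1/207360 = -1/129600
⇒ 3j(6 3 7; 0 0 0)² = 168/12155, sgn +1
Racah Σ t=0..2: t=0:+1/967680 t=1:−1/120960 t=2:+1/207360 = -1/414720
⇒ 3j(6 3 7; -2 0 2)² = 21/4862, sgn +1
4πI² = N·(3j₀)²·(3jₘ)² = 37044/454597
I = +1·√(0.0814876/4π) = 0.08052685

0.080527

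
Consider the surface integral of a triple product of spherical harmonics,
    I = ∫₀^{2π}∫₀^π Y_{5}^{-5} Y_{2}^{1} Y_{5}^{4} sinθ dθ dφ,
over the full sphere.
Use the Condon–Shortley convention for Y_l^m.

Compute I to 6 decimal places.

-0.187924

m-sum 0 ✓  L=12 even ✓  3≤5≤7 ✓
Π(2lᵢ+1) = 11×5×11 = 605
triangle coeff Δ(5,2,5) = 1/38610
Σ_t [0,2]: t=0:+1/2880 t=1:−1/576 t=2:+1/2880 = -1/960
(3j)²=10/429 [(5 2 5; 0 0 0)], sign=+1
Σ_t [2,2]: t=2:+1/80640 = 1/80640
(3j)²=9/286 [(5 2 5; -5 1 4)], sign=-1
⇒ 4πI² = 75/169
I = (-1)√(75/169/(4π)) = -0.18792404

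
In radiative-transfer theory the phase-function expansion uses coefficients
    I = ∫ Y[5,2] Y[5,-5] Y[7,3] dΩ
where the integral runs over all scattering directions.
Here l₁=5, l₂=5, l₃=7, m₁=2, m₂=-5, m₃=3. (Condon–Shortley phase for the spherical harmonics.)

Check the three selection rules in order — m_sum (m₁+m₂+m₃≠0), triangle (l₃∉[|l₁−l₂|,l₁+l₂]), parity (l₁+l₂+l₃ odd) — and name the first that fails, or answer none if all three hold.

parity

Σmᵢ = 0  ✓
l₃∈[|l₁−l₂|,l₁+l₂]=[0,10], have l₃=7  ✓
Σlᵢ = 17 ⇒ odd  ✗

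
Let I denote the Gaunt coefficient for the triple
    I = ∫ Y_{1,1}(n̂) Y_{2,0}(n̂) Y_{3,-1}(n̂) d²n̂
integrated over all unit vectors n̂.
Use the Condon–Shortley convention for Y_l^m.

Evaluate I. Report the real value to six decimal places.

-0.202301

Checks pass: Σm=0; 6 even; l₃=3∈[1,3].
(2·1+1)(2·2+1)(2·3+1) = 105
Δ: 0! 2! 4! / 7! → 1/105
sum: t=0:+1/4 = 1/4
3j²(1 2 3; 0 0 0) = Δ·Π!·Σ² = 3/35  (sign -1)
sum: t=0:+1/8 = 1/8
3j²(1 2 3; 1 0 -1) = Δ·Π!·Σ² = 2/35  (sign +1)
combine: 4πI² = 105·3/35·2/35 = 18/35
take √, sign -1: I = -0.20230066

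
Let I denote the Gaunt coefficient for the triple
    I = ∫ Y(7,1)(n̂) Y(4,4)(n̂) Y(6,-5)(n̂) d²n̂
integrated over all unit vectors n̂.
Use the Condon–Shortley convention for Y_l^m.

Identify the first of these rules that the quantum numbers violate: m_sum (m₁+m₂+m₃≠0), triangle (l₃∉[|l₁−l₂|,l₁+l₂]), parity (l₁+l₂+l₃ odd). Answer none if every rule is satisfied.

m₁+m₂+m₃ = 1 + 4 − 5 = 0  ✓
triangle: |7−4|=3 ≤ l₃=6 ≤ 7+4=11  ✓
parity: l₁+l₂+l₃ = 17 is odd  ✗

parity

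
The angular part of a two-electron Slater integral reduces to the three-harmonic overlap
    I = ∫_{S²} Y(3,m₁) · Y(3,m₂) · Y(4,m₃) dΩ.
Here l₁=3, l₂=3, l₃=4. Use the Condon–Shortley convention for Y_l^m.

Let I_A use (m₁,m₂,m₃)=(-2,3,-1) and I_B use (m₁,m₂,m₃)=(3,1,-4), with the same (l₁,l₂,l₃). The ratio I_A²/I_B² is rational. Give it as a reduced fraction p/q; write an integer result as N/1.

Same 3,3,4: normalisation and zero-m 3j drop out of the ratio.
A: Δ: 2! 4! 4! / 11! → 1/34650; sum: t=2:+1/288 = 1/288; 3j²(3 3 4; -2 3 -1) = Δ·Π!·Σ² = 5/231  (sign -1)
B: Δ: 2! 4! 4! / 11! → 1/34650; sum: t=0:+1/1152 = 1/1152; 3j²(3 3 4; 3 1 -4) = Δ·Π!·Σ² = 1/33  (sign +1)
I_A²/I_B² = (5/231)/(1/33) = 5/7

5/7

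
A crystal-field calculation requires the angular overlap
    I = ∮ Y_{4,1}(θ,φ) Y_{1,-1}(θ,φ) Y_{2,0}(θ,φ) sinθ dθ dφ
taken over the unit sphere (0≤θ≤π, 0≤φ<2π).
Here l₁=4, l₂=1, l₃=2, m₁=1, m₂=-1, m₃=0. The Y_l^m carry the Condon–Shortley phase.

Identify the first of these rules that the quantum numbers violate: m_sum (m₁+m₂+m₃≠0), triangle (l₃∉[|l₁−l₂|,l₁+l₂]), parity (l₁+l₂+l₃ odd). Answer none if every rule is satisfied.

azimuthal sum: 1 − 1 + 0 = 0  ✓
3 ≤ 2 ≤ 5 (triangle on l)  ✗
L = 4 + 1 + 2 = 7 (odd)

triangle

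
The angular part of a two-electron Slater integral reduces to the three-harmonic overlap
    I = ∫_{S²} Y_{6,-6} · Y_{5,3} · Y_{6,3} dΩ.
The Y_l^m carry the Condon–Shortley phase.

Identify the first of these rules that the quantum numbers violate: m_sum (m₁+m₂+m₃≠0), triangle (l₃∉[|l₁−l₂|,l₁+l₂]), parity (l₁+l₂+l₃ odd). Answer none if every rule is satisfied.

parity

m₁+m₂+m₃ = -6 + 3 + 3 = 0  ✓
triangle: |6−5|=1 ≤ l₃=6 ≤ 6+5=11  ✓
parity: l₁+l₂+l₃ = 17 is odd  ✗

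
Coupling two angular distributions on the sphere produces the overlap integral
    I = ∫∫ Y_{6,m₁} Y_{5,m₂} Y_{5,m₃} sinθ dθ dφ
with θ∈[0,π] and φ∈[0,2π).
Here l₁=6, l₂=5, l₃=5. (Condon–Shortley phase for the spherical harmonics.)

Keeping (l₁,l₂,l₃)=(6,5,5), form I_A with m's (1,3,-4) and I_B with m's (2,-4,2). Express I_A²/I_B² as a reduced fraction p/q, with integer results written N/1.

121/60

Same 6,5,5: normalisation and zero-m 3j drop out of the ratio.
A: Δ: 6! 6! 4! / 17! → 1/28588560; sum: t=4:+1/138240 t=5:−1/518400 = 11/2073600; 3j²(6 5 5; 1 3 -4) = Δ·Π!·Σ² = 77/4420  (sign -1)
B: Δ: 6! 6! 4! / 17! → 1/28588560; sum: t=0:+1/207360 t=1:−1/103680 = -1/207360; 3j²(6 5 5; 2 -4 2) = Δ·Π!·Σ² = 21/2431  (sign +1)
I_A²/I_B² = (77/4420)/(21/2431) = 121/60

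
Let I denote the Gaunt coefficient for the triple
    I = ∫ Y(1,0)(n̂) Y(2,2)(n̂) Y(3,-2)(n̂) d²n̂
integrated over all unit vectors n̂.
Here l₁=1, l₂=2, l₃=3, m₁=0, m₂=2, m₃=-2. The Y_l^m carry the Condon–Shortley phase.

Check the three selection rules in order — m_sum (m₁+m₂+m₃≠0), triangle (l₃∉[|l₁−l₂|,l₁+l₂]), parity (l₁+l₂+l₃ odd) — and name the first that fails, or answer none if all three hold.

m₁+m₂+m₃ = 0 + 2 − 2 = 0  ✓
triangle: |1−2|=1 ≤ l₃=3 ≤ 1+2=3  ✓
parity: l₁+l₂+l₃ = 6 is even  ✓

none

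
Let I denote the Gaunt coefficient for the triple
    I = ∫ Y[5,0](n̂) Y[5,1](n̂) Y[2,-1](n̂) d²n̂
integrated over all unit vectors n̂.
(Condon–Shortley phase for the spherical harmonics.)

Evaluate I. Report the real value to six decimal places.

m-sum 0 ✓  L=12 even ✓  0≤2≤10 ✓
Π(2lᵢ+1) = 11×11×5 = 605
triangle coeff Δ(5,5,2) = 1/38610
Σ_t [3,5]: t=3:−1/2880 t=4:+1/576 t=5:−1/2880 = 1/960
(3j)²=10/429 [(5 5 2; 0 0 0)], sign=+1
Σ_t [4,5]: t=4:+1/1152 t=5:−1/1440 = 1/5760
(3j)²=1/858 [(5 5 2; 0 1 -1)], sign=-1
⇒ 4πI² = 25/1521
I = (-1)√(25/1521/(4π)) = -0.03616600

-0.036166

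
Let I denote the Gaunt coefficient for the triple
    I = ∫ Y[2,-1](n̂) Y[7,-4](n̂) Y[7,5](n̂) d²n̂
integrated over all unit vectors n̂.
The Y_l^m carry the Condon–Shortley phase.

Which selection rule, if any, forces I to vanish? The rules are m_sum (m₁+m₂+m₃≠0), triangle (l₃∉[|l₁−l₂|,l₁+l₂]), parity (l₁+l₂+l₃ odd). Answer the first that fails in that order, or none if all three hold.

m₁+m₂+m₃ = -1 − 4 + 5 = 0  ✓
triangle: |2−7|=5 ≤ l₃=7 ≤ 2+7=9  ✓
parity: l₁+l₂+l₃ = 16 is even  ✓

none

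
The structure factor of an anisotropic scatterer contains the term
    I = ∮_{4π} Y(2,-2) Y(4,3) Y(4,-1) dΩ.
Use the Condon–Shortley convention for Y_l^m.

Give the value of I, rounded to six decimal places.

Checks pass: Σm=0; 10 even; l₃=4∈[2,6].
(2·2+1)(2·4+1)(2·4+1) = 405
Δ: 2! 2! 6! / 11! → 1/13860
sum: t=0:+1/192 t=1:−1/36 t=2:+1/192 = -5/288
3j²(2 4 4; 0 0 0) = Δ·Π!·Σ² = 20/693  (sign -1)
sum: t=2:+1/480 = 1/480
3j²(2 4 4; -2 3 -1) = Δ·Π!·Σ² = 3/110  (sign -1)
combine: 4πI² = 405·20/693·3/110 = 270/847
take √, sign +1: I = 0.15927046

0.159270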